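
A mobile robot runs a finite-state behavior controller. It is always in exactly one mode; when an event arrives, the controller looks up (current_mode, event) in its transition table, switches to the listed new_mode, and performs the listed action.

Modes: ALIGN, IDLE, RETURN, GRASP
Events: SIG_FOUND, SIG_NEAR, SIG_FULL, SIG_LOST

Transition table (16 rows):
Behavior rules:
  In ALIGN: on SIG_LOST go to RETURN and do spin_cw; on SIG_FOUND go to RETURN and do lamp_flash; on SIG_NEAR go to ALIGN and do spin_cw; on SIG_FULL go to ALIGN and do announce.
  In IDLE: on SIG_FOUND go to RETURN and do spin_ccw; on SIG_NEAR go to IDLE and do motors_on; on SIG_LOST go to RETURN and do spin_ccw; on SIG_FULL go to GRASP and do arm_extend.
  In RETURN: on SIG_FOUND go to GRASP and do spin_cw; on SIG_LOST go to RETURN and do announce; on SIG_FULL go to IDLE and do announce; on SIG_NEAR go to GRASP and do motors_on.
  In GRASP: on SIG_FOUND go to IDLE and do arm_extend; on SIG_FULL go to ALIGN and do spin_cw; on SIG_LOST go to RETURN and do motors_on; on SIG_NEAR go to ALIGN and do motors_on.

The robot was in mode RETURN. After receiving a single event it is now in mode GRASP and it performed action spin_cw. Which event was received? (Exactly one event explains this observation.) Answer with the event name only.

SIG_FOUND

try SIG_FOUND: (RETURN, SIG_FOUND) → (GRASP, spin_cw)  ← matches
try SIG_NEAR: (RETURN, SIG_NEAR) → (GRASP, motors_on)
try SIG_FULL: (RETURN, SIG_FULL) → (IDLE, announce)
try SIG_LOST: (RETURN, SIG_LOST) → (RETURN, announce)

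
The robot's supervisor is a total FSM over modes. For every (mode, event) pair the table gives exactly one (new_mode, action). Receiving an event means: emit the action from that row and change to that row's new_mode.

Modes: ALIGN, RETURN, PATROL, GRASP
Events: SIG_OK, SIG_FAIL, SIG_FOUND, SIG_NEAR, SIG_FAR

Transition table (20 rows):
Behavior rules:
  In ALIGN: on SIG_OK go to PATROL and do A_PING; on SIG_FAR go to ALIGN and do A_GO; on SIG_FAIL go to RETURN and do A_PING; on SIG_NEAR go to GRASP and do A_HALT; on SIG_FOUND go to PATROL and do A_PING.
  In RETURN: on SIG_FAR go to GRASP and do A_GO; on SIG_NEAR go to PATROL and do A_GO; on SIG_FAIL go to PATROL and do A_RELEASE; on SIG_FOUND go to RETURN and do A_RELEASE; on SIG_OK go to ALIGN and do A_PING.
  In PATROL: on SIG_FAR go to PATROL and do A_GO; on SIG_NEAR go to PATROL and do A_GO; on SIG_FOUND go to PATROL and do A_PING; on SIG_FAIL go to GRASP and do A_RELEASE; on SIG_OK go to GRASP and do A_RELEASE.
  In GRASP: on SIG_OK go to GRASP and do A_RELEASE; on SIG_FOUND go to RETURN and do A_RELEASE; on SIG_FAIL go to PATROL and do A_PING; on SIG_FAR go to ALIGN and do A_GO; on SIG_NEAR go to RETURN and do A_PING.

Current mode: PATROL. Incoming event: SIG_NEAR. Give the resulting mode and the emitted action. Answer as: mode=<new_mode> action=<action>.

current mode = PATROL; filter table to that mode:
  (PATROL, SIG_FAR) → (PATROL, A_GO)
  (PATROL, SIG_NEAR) → (PATROL, A_GO)  ← event matches
  (PATROL, SIG_FOUND) → (PATROL, A_PING)
  (PATROL, SIG_FAIL) → (GRASP, A_RELEASE)
  (PATROL, SIG_OK) → (GRASP, A_RELEASE)
event = SIG_NEAR selects (PATROL, A_GO)

mode=PATROL action=A_GO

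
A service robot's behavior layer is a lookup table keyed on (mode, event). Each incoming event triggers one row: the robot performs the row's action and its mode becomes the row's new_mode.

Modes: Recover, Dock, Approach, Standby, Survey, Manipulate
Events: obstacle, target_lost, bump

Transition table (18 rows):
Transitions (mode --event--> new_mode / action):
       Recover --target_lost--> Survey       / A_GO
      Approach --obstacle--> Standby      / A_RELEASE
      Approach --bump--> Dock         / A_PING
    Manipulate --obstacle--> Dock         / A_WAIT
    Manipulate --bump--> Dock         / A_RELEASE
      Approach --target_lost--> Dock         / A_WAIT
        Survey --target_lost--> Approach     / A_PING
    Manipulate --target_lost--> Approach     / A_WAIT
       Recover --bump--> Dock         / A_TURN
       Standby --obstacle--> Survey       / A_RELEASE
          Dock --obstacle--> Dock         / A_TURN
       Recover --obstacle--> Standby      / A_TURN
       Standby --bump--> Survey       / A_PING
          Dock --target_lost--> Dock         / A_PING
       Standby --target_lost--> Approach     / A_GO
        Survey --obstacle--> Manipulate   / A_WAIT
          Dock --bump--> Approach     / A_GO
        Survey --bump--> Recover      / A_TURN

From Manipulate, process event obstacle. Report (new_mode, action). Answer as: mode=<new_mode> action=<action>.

current mode = Manipulate; filter table to that mode:
  (Manipulate, obstacle) → (Dock, A_WAIT)  ← event matches
  (Manipulate, bump) → (Dock, A_RELEASE)
  (Manipulate, target_lost) → (Approach, A_WAIT)
event = obstacle selects (Dock, A_WAIT)

mode=Dock action=A_WAIT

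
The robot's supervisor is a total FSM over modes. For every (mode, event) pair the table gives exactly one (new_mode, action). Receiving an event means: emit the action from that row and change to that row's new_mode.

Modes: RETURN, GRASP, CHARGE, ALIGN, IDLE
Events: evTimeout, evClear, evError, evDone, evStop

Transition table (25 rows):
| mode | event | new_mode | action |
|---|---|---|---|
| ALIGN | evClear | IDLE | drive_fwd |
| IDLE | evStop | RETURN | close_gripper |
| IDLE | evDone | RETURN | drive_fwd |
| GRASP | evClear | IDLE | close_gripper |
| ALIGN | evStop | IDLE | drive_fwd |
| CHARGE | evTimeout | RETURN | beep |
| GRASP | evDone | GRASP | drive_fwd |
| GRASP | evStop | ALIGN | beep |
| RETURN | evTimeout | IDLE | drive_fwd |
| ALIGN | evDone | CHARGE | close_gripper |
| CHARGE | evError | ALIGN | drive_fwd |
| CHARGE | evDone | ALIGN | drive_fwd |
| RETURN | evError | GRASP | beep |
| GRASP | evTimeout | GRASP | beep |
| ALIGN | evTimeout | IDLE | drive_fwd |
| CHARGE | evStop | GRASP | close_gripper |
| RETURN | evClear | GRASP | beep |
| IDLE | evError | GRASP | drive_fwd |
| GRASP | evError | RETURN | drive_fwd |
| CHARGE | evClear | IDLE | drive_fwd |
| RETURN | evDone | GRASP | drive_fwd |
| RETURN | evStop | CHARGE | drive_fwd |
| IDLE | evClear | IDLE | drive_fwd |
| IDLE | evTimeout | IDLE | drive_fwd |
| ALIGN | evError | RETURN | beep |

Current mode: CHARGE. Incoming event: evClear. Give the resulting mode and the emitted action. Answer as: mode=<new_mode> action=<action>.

current mode = CHARGE; filter table to that mode:
  (CHARGE, evTimeout) → (RETURN, beep)
  (CHARGE, evError) → (ALIGN, drive_fwd)
  (CHARGE, evDone) → (ALIGN, drive_fwd)
  (CHARGE, evStop) → (GRASP, close_gripper)
  (CHARGE, evClear) → (IDLE, drive_fwd)  ← event matches
event = evClear selects (IDLE, drive_fwd)

mode=IDLE action=drive_fwd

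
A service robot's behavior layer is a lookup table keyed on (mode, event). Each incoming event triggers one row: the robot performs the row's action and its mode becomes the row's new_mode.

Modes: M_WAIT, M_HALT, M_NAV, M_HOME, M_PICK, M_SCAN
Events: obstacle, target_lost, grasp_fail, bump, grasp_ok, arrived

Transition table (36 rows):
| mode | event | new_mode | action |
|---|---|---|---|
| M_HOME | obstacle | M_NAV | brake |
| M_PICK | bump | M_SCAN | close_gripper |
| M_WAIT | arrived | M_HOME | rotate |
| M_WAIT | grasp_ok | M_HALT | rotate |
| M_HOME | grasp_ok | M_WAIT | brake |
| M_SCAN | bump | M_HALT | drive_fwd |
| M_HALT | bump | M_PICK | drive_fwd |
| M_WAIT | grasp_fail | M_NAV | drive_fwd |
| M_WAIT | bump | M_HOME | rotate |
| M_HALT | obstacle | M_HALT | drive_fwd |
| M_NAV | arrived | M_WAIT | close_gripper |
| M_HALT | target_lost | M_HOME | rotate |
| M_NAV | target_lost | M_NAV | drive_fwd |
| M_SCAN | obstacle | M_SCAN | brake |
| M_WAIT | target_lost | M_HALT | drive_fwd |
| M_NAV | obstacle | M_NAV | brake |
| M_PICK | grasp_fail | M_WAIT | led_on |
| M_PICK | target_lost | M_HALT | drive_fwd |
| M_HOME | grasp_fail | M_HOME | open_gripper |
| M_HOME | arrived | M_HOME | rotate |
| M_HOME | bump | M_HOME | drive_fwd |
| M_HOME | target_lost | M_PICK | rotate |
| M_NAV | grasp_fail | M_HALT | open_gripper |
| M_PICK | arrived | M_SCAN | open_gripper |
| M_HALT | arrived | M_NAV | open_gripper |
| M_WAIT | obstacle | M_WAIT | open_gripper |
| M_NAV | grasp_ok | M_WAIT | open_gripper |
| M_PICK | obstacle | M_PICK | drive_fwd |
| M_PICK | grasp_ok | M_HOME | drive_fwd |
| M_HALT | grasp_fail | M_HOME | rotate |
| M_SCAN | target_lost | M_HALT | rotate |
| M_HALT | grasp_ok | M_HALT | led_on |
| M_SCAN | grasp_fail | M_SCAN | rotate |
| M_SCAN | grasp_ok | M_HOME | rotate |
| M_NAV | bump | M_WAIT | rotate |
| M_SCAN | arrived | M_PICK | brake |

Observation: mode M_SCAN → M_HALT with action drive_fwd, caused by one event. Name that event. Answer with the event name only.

bump

try obstacle: (M_SCAN, obstacle) → (M_SCAN, brake)
try target_lost: (M_SCAN, target_lost) → (M_HALT, rotate)
try grasp_fail: (M_SCAN, grasp_fail) → (M_SCAN, rotate)
try bump: (M_SCAN, bump) → (M_HALT, drive_fwd)  ← matches
try grasp_ok: (M_SCAN, grasp_ok) → (M_HOME, rotate)
try arrived: (M_SCAN, arrived) → (M_PICK, brake)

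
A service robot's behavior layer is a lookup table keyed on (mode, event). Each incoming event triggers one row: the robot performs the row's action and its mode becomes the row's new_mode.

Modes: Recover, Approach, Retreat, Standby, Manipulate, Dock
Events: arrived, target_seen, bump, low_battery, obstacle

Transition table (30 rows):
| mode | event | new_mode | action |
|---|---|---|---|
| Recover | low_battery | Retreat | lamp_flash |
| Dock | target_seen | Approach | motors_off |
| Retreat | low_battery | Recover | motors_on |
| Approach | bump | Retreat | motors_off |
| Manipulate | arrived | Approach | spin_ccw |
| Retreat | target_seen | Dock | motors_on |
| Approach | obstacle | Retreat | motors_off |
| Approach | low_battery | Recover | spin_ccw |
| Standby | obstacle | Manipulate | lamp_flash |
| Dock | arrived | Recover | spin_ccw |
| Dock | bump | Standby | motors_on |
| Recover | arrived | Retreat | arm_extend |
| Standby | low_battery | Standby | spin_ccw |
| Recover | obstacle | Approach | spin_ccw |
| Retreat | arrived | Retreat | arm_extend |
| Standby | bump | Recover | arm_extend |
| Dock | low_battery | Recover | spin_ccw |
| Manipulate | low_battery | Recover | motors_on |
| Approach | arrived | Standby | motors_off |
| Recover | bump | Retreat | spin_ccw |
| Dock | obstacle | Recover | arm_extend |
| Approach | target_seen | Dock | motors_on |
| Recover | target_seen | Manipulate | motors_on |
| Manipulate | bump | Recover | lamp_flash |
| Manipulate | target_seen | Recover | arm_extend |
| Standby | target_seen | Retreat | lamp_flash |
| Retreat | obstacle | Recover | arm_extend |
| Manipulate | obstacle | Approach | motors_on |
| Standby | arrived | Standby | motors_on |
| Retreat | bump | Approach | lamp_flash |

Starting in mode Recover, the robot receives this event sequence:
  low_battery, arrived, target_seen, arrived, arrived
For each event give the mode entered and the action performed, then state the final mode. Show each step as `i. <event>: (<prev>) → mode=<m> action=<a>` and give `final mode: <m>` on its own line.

1. low_battery: (Recover) → mode=Retreat action=lamp_flash
2. arrived: (Retreat) → mode=Retreat action=arm_extend
3. target_seen: (Retreat) → mode=Dock action=motors_on
4. arrived: (Dock) → mode=Recover action=spin_ccw
5. arrived: (Recover) → mode=Retreat action=arm_extend

final mode: Retreat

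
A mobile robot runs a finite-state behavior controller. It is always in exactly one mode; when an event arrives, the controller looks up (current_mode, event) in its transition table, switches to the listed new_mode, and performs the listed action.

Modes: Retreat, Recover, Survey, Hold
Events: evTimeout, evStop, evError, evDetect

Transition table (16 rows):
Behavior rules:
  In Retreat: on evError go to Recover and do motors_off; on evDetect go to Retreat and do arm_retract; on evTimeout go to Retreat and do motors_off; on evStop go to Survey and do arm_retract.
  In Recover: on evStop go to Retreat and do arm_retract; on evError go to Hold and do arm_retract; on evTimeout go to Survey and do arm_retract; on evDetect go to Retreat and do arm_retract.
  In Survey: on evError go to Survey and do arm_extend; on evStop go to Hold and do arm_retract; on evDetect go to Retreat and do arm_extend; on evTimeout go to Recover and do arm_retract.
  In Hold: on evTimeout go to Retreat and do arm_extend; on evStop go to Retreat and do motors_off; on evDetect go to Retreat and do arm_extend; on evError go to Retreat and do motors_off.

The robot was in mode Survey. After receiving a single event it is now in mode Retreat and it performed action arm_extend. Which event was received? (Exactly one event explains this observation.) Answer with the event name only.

try evTimeout: (Survey, evTimeout) → (Recover, arm_retract)
try evStop: (Survey, evStop) → (Hold, arm_retract)
try evError: (Survey, evError) → (Survey, arm_extend)
try evDetect: (Survey, evDetect) → (Retreat, arm_extend)  ← matches

evDetect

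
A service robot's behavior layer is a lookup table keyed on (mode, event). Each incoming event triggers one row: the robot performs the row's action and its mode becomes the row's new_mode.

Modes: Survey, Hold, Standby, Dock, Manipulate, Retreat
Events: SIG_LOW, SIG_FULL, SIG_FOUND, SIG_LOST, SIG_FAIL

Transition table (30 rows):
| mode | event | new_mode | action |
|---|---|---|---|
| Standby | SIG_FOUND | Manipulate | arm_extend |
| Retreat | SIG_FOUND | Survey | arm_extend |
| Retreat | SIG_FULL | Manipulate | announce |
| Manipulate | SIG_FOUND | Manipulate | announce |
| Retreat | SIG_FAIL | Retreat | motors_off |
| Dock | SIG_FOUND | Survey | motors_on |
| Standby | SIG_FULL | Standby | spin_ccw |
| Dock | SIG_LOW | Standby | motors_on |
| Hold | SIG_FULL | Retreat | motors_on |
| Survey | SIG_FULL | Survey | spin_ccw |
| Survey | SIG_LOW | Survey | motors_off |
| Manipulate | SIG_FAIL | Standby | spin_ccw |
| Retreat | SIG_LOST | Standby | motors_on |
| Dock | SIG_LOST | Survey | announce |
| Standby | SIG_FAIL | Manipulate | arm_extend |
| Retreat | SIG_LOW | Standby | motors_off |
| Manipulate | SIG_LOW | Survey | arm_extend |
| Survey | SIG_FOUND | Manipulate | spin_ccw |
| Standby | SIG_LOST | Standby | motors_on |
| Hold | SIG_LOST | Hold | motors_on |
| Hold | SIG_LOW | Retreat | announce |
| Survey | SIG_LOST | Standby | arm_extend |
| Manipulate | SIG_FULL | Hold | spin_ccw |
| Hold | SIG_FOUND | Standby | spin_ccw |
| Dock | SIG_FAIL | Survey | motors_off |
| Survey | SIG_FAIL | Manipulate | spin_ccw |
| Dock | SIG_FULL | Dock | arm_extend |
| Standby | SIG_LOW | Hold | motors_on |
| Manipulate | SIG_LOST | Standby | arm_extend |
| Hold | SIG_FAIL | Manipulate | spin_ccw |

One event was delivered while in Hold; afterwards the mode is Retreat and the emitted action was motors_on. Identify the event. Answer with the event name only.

SIG_FULL

try SIG_LOW: (Hold, SIG_LOW) → (Retreat, announce)
try SIG_FULL: (Hold, SIG_FULL) → (Retreat, motors_on)  ← matches
try SIG_FOUND: (Hold, SIG_FOUND) → (Standby, spin_ccw)
try SIG_LOST: (Hold, SIG_LOST) → (Hold, motors_on)
try SIG_FAIL: (Hold, SIG_FAIL) → (Manipulate, spin_ccw)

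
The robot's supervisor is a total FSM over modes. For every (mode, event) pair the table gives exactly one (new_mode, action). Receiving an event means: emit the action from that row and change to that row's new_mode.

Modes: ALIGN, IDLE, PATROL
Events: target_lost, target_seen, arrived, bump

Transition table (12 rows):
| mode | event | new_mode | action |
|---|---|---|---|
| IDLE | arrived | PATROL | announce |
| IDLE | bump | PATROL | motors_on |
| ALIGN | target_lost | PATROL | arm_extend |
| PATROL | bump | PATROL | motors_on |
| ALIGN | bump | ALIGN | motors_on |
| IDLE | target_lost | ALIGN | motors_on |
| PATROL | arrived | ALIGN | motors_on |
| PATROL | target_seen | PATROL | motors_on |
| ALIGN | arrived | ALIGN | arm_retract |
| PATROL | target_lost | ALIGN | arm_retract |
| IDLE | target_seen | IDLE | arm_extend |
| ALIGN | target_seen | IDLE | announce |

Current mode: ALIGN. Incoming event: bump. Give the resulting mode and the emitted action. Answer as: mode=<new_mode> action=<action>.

current mode = ALIGN; filter table to that mode:
  (ALIGN, target_lost) → (PATROL, arm_extend)
  (ALIGN, bump) → (ALIGN, motors_on)  ← event matches
  (ALIGN, arrived) → (ALIGN, arm_retract)
  (ALIGN, target_seen) → (IDLE, announce)
event = bump selects (ALIGN, motors_on)

mode=ALIGN action=motors_on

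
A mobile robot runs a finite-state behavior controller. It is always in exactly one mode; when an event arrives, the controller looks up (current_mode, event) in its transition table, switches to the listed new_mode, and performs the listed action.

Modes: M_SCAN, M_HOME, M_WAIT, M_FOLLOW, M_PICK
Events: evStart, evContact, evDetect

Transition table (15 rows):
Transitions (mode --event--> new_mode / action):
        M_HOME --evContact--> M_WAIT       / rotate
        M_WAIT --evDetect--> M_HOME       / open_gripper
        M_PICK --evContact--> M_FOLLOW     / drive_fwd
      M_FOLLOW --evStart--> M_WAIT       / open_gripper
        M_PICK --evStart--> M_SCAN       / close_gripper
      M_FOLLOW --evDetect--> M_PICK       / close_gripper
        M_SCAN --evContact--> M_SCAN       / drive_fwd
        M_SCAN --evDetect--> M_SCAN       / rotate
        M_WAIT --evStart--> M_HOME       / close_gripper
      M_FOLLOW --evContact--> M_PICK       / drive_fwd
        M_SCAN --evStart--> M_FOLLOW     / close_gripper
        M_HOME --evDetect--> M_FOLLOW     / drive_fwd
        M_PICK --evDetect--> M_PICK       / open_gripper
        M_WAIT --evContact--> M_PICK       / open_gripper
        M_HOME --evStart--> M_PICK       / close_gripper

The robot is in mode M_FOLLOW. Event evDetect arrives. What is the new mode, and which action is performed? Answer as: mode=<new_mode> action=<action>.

current mode = M_FOLLOW; filter table to that mode:
  (M_FOLLOW, evStart) → (M_WAIT, open_gripper)
  (M_FOLLOW, evDetect) → (M_PICK, close_gripper)  ← event matches
  (M_FOLLOW, evContact) → (M_PICK, drive_fwd)
event = evDetect selects (M_PICK, close_gripper)

mode=M_PICK action=close_gripper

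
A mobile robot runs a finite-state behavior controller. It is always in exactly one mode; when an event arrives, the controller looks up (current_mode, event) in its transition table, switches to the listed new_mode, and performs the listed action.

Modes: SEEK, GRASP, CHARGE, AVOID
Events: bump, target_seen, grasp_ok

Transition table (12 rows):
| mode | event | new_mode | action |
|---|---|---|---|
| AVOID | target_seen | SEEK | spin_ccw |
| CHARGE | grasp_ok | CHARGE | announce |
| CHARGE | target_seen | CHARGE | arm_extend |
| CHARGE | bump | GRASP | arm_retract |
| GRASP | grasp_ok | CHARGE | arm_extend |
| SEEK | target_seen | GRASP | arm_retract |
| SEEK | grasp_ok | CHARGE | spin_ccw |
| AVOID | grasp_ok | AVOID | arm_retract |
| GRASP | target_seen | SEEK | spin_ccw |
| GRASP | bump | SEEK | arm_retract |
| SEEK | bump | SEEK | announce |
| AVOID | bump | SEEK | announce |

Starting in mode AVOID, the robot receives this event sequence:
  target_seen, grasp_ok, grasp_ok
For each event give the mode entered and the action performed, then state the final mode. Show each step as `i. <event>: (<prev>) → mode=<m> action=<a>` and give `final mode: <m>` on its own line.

final mode: CHARGE

1. target_seen: (AVOID) → mode=SEEK action=spin_ccw
2. grasp_ok: (SEEK) → mode=CHARGE action=spin_ccw
3. grasp_ok: (CHARGE) → mode=CHARGE action=announce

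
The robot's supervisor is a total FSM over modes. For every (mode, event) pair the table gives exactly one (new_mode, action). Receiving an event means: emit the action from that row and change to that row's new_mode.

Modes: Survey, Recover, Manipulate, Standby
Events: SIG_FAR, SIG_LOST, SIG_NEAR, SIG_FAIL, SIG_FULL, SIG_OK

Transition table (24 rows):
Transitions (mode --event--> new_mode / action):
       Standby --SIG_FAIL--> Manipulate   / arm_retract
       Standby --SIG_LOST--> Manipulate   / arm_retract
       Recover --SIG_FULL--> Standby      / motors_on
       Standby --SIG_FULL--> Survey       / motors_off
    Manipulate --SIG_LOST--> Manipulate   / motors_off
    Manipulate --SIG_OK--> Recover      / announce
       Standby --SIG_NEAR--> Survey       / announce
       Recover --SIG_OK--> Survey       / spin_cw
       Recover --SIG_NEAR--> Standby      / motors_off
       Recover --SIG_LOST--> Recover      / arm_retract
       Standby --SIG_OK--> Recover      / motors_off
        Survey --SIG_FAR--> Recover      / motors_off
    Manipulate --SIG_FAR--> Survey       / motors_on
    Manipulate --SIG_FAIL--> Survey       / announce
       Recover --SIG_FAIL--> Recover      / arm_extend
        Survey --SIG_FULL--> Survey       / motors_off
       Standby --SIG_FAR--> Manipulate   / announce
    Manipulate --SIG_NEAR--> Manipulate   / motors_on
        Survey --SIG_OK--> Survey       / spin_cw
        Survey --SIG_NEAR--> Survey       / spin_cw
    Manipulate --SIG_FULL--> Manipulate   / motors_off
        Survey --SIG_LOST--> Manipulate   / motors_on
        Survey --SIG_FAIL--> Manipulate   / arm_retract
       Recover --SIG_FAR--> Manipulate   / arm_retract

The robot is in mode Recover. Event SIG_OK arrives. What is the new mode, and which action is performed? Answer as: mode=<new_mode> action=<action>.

current mode = Recover; filter table to that mode:
  (Recover, SIG_FULL) → (Standby, motors_on)
  (Recover, SIG_OK) → (Survey, spin_cw)  ← event matches
  (Recover, SIG_NEAR) → (Standby, motors_off)
  (Recover, SIG_LOST) → (Recover, arm_retract)
  (Recover, SIG_FAIL) → (Recover, arm_extend)
  (Recover, SIG_FAR) → (Manipulate, arm_retract)
event = SIG_OK selects (Survey, spin_cw)

mode=Survey action=spin_cw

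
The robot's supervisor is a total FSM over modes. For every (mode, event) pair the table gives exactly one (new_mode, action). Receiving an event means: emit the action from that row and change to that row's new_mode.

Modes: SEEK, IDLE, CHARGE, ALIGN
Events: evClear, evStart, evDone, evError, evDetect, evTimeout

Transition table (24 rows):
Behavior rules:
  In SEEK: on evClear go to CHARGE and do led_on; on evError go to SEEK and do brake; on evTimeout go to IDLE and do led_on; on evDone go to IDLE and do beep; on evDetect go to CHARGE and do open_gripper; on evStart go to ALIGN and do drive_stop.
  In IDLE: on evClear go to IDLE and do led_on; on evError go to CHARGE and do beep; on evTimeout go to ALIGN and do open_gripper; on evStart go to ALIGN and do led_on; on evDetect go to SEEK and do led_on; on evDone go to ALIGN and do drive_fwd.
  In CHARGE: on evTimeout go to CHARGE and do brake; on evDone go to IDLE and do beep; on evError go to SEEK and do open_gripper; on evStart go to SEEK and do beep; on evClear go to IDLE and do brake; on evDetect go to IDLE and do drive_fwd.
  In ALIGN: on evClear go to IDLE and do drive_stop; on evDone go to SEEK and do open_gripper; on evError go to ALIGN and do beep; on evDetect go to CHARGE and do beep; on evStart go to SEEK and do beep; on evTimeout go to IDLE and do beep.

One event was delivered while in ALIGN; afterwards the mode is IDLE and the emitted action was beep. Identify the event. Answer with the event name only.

evTimeout

try evClear: (ALIGN, evClear) → (IDLE, drive_stop)
try evStart: (ALIGN, evStart) → (SEEK, beep)
try evDone: (ALIGN, evDone) → (SEEK, open_gripper)
try evError: (ALIGN, evError) → (ALIGN, beep)
try evDetect: (ALIGN, evDetect) → (CHARGE, beep)
try evTimeout: (ALIGN, evTimeout) → (IDLE, beep)  ← matches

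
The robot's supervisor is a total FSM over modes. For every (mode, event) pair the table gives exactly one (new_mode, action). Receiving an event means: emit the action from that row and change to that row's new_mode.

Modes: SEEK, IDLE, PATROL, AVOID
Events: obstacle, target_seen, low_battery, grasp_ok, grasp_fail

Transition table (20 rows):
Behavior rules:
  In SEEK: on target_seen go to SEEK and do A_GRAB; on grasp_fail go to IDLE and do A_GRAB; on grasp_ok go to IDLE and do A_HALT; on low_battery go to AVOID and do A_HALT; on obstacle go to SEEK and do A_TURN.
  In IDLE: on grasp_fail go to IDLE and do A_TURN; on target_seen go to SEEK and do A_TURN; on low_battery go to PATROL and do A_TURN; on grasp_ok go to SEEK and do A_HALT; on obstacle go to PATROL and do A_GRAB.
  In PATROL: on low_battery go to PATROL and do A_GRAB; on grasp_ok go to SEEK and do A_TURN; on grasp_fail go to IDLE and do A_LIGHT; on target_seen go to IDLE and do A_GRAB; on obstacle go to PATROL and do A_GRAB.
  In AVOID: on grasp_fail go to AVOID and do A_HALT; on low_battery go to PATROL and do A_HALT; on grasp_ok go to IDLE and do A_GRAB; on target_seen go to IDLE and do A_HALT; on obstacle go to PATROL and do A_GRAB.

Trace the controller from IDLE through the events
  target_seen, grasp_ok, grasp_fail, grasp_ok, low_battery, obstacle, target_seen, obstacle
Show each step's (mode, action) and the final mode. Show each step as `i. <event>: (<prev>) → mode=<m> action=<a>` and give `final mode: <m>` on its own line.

final mode: PATROL

1. target_seen: (IDLE) → mode=SEEK action=A_TURN
2. grasp_ok: (SEEK) → mode=IDLE action=A_HALT
3. grasp_fail: (IDLE) → mode=IDLE action=A_TURN
4. grasp_ok: (IDLE) → mode=SEEK action=A_HALT
5. low_battery: (SEEK) → mode=AVOID action=A_HALT
6. obstacle: (AVOID) → mode=PATROL action=A_GRAB
7. target_seen: (PATROL) → mode=IDLE action=A_GRAB
8. obstacle: (IDLE) → mode=PATROL action=A_GRAB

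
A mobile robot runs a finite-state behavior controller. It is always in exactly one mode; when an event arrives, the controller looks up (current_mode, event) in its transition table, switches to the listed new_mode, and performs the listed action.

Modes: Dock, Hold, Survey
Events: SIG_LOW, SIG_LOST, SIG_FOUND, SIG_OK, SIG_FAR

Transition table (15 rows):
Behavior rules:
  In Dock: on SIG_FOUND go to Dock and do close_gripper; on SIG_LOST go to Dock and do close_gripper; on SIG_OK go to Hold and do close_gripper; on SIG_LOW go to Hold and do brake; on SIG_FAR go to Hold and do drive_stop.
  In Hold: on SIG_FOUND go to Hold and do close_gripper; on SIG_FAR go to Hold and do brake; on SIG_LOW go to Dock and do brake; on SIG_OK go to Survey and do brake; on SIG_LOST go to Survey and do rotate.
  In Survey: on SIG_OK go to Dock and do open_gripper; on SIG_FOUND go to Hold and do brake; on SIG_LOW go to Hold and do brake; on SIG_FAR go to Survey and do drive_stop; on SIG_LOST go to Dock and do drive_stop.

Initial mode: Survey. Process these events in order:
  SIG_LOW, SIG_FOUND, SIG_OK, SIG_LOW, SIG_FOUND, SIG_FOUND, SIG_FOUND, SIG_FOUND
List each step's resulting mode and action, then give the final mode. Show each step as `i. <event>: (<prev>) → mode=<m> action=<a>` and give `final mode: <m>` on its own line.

1. SIG_LOW: (Survey) → mode=Hold action=brake
2. SIG_FOUND: (Hold) → mode=Hold action=close_gripper
3. SIG_OK: (Hold) → mode=Survey action=brake
4. SIG_LOW: (Survey) → mode=Hold action=brake
5. SIG_FOUND: (Hold) → mode=Hold action=close_gripper
6. SIG_FOUND: (Hold) → mode=Hold action=close_gripper
7. SIG_FOUND: (Hold) → mode=Hold action=close_gripper
8. SIG_FOUND: (Hold) → mode=Hold action=close_gripper

final mode: Hold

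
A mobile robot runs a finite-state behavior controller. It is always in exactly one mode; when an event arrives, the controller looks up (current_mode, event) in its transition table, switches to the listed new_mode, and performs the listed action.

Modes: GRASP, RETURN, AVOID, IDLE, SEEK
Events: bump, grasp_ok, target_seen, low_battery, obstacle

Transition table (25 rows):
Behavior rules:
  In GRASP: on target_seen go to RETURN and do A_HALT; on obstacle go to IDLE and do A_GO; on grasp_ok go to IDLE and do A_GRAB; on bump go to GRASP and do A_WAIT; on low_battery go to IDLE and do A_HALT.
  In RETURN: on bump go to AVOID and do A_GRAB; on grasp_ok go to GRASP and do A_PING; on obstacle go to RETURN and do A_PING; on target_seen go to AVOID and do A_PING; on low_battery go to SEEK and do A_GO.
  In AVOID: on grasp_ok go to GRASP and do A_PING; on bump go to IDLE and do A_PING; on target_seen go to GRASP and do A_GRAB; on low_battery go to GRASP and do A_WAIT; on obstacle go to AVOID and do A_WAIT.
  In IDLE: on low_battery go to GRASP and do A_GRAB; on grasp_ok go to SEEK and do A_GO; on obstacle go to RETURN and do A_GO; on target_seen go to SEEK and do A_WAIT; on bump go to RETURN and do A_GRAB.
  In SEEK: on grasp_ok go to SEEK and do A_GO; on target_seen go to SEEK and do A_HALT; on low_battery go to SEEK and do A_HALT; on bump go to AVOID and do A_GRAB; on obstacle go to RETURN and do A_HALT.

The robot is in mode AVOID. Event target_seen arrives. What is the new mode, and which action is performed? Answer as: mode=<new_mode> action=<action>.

current mode = AVOID; filter table to that mode:
  (AVOID, grasp_ok) → (GRASP, A_PING)
  (AVOID, bump) → (IDLE, A_PING)
  (AVOID, target_seen) → (GRASP, A_GRAB)  ← event matches
  (AVOID, low_battery) → (GRASP, A_WAIT)
  (AVOID, obstacle) → (AVOID, A_WAIT)
event = target_seen selects (GRASP, A_GRAB)

mode=GRASP action=A_GRAB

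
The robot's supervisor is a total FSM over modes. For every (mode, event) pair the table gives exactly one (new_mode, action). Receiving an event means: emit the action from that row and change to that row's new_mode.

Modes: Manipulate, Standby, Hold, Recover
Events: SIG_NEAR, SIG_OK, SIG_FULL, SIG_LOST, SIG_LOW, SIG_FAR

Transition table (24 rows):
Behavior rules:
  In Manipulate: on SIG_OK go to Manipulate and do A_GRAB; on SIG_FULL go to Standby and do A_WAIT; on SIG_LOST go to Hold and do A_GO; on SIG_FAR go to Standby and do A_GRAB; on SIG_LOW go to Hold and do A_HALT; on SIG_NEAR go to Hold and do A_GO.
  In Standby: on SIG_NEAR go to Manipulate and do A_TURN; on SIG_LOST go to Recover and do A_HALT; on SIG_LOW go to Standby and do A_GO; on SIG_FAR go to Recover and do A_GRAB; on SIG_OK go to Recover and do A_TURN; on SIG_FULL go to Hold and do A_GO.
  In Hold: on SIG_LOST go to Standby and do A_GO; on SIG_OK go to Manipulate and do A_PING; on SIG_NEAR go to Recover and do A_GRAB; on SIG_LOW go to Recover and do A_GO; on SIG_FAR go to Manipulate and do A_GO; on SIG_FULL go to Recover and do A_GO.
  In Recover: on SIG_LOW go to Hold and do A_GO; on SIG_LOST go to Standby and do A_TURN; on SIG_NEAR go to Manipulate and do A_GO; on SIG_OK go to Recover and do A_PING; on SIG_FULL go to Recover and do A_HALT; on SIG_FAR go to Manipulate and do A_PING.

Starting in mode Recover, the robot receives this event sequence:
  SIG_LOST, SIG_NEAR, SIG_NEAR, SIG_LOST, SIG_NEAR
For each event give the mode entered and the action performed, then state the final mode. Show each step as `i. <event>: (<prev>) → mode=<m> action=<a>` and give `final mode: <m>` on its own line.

final mode: Manipulate

1. SIG_LOST: (Recover) → mode=Standby action=A_TURN
2. SIG_NEAR: (Standby) → mode=Manipulate action=A_TURN
3. SIG_NEAR: (Manipulate) → mode=Hold action=A_GO
4. SIG_LOST: (Hold) → mode=Standby action=A_GO
5. SIG_NEAR: (Standby) → mode=Manipulate action=A_TURN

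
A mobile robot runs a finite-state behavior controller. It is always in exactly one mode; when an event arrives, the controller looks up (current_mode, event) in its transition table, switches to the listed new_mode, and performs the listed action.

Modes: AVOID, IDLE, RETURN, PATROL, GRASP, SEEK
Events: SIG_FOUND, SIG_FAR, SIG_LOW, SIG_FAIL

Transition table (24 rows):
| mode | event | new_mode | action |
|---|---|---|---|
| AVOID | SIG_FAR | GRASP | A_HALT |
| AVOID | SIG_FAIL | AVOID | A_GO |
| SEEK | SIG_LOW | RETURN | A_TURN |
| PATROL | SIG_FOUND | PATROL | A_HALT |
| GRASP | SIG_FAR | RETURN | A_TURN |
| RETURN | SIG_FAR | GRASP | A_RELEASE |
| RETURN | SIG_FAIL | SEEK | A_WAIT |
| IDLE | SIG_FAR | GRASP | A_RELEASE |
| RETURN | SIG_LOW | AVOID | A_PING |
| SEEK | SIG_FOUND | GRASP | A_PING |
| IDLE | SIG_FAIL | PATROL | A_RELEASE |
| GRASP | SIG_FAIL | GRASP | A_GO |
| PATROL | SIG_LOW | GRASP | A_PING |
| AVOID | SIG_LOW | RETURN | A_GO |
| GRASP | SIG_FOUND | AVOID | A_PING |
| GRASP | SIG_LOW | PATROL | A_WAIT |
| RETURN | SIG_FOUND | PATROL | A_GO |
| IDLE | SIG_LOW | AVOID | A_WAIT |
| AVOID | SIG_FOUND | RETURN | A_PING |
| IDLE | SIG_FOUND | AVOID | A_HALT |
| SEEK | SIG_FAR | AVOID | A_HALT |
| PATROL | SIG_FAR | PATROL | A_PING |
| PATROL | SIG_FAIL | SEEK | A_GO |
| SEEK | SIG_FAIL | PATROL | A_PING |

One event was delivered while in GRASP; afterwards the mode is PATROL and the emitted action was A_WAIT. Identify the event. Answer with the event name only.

try SIG_FOUND: (GRASP, SIG_FOUND) → (AVOID, A_PING)
try SIG_FAR: (GRASP, SIG_FAR) → (RETURN, A_TURN)
try SIG_LOW: (GRASP, SIG_LOW) → (PATROL, A_WAIT)  ← matches
try SIG_FAIL: (GRASP, SIG_FAIL) → (GRASP, A_GO)

SIG_LOW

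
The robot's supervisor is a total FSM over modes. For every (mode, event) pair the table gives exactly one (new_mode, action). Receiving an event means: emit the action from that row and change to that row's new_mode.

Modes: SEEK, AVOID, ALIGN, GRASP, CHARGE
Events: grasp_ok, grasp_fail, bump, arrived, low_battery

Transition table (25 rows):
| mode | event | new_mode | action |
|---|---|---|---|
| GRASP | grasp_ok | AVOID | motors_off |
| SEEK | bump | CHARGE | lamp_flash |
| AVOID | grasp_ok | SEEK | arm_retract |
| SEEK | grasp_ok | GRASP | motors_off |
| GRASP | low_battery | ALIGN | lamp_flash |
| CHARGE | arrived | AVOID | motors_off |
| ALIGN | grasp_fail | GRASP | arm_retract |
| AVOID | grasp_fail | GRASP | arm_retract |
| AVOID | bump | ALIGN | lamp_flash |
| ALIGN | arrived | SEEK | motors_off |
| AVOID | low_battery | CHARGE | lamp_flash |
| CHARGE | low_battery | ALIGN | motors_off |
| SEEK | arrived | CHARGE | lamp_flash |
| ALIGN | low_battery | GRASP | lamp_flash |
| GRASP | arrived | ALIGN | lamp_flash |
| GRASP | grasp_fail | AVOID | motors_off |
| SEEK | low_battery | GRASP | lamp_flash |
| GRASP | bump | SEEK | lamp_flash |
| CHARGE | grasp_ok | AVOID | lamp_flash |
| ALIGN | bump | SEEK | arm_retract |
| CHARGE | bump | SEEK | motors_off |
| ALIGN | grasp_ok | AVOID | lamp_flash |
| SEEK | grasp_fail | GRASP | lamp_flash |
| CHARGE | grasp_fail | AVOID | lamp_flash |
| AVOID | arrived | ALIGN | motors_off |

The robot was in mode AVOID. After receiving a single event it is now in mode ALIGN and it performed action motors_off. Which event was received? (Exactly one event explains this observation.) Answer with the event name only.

try grasp_ok: (AVOID, grasp_ok) → (SEEK, arm_retract)
try grasp_fail: (AVOID, grasp_fail) → (GRASP, arm_retract)
try bump: (AVOID, bump) → (ALIGN, lamp_flash)
try arrived: (AVOID, arrived) → (ALIGN, motors_off)  ← matches
try low_battery: (AVOID, low_battery) → (CHARGE, lamp_flash)

arrived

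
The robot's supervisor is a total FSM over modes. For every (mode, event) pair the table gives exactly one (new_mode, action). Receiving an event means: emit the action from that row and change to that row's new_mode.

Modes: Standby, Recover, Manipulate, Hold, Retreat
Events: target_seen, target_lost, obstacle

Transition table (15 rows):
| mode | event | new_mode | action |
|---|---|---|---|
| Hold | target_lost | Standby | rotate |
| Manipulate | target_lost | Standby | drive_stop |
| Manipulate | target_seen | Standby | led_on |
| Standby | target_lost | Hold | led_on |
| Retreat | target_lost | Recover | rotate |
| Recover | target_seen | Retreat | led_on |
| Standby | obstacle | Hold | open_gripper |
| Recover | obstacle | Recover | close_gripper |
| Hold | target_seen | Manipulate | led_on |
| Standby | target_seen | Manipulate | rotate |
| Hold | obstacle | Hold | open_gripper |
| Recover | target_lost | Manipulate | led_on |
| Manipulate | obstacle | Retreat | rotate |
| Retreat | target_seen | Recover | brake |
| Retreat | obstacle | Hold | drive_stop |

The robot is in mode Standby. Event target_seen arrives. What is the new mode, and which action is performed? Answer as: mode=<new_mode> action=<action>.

current mode = Standby; filter table to that mode:
  (Standby, target_lost) → (Hold, led_on)
  (Standby, obstacle) → (Hold, open_gripper)
  (Standby, target_seen) → (Manipulate, rotate)  ← event matches
event = target_seen selects (Manipulate, rotate)

mode=Manipulate action=rotate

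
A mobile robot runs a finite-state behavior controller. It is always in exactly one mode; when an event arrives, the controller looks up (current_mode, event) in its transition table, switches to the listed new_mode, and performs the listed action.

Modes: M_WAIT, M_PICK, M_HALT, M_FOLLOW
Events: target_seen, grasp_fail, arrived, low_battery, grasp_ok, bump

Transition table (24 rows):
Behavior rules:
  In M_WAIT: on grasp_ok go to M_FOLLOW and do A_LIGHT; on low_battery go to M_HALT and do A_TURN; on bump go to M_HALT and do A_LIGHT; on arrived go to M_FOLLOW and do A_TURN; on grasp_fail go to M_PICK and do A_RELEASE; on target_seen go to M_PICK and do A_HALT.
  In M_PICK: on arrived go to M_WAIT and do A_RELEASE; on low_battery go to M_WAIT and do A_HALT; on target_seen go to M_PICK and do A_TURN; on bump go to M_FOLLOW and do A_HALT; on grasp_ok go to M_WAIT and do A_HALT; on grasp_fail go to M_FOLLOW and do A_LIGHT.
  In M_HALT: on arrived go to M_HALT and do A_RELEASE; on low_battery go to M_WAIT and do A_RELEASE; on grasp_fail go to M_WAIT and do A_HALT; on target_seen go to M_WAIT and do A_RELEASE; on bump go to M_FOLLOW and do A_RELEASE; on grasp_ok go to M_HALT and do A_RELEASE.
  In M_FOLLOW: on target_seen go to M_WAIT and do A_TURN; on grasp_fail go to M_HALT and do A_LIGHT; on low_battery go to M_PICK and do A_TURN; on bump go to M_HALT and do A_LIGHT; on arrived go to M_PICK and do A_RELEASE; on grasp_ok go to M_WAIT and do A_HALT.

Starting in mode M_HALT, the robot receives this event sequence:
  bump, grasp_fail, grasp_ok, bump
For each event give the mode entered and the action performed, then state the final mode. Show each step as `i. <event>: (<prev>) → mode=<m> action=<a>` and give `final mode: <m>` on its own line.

1. bump: (M_HALT) → mode=M_FOLLOW action=A_RELEASE
2. grasp_fail: (M_FOLLOW) → mode=M_HALT action=A_LIGHT
3. grasp_ok: (M_HALT) → mode=M_HALT action=A_RELEASE
4. bump: (M_HALT) → mode=M_FOLLOW action=A_RELEASE

final mode: M_FOLLOW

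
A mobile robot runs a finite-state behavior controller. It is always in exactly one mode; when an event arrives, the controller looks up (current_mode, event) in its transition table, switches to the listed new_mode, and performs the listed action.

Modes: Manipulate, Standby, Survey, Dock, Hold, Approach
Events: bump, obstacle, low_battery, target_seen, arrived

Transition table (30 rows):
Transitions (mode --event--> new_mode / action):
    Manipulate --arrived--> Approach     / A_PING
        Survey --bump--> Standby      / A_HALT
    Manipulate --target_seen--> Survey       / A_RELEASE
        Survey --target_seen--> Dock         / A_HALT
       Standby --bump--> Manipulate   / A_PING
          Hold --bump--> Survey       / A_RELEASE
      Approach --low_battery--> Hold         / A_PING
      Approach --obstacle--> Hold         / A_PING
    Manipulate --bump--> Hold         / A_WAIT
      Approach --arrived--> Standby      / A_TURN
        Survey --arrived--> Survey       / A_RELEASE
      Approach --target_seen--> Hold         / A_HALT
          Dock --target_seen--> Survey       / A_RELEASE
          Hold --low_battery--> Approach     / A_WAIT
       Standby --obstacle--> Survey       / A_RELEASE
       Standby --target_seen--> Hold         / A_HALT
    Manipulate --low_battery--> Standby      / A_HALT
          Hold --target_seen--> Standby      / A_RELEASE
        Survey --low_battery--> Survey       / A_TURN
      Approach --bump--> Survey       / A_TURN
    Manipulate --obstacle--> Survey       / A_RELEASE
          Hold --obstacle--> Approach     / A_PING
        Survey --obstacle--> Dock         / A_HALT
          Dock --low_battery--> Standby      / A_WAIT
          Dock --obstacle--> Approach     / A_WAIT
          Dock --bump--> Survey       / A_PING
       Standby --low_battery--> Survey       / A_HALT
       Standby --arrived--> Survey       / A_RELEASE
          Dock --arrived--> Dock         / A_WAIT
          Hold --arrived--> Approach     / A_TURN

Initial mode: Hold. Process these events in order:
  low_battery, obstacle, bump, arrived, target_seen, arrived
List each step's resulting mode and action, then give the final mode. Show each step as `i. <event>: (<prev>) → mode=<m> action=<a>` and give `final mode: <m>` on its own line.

1. low_battery: (Hold) → mode=Approach action=A_WAIT
2. obstacle: (Approach) → mode=Hold action=A_PING
3. bump: (Hold) → mode=Survey action=A_RELEASE
4. arrived: (Survey) → mode=Survey action=A_RELEASE
5. target_seen: (Survey) → mode=Dock action=A_HALT
6. arrived: (Dock) → mode=Dock action=A_WAIT

final mode: Dock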